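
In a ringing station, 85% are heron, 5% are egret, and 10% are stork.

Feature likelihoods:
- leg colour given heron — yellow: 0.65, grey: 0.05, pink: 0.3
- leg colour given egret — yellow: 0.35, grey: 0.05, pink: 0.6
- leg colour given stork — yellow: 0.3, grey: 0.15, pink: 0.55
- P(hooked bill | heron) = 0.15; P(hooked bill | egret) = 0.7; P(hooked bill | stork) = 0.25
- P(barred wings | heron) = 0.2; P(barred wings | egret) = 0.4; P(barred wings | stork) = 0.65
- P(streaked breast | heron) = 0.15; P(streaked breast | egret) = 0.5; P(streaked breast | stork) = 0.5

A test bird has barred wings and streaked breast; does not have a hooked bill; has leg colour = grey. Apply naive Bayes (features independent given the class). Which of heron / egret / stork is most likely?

stork

heron: 0.85 × 0.05 × (1−0.15) × 0.2 × 0.15 = 0.00108375
egret: 0.05 × 0.05 × (1−0.7) × 0.4 × 0.5 = 0.00015
stork: 0.1 × 0.15 × (1−0.25) × 0.65 × 0.5 = 0.00365625
Highest score → stork.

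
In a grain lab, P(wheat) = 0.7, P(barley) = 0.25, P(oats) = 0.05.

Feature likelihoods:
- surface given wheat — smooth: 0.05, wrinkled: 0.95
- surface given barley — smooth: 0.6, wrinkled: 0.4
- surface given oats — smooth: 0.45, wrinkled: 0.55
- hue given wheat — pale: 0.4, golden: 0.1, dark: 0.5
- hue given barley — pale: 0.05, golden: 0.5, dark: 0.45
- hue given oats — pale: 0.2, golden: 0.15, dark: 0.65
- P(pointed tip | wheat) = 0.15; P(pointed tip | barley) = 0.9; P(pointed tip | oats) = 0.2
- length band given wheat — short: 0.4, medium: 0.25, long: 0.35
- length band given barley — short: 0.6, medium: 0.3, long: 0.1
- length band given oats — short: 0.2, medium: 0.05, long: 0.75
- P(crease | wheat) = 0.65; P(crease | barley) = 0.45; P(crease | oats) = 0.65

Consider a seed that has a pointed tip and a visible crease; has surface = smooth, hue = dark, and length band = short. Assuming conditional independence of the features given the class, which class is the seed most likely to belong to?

wheat: 0.7 × 0.05 × 0.5 × 0.15 × 0.4 × 0.65 = 0.0006825
barley: 0.25 × 0.6 × 0.45 × 0.9 × 0.6 × 0.45 = 0.0164025
oats: 0.05 × 0.45 × 0.65 × 0.2 × 0.2 × 0.65 = 0.00038025
Highest score → barley.

barley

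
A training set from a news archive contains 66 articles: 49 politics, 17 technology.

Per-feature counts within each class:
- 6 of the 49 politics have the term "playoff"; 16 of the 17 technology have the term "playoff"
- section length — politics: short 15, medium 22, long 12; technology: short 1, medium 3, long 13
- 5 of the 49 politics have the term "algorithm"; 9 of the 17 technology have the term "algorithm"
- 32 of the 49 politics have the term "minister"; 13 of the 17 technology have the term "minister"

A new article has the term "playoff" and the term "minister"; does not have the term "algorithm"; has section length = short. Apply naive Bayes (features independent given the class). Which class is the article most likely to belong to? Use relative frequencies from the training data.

politics

politics: (49/66) × (6/49) × (15/49) × (44/49) × (32/49) ≈ 0.0163197
technology: (17/66) × (16/17) × (1/17) × (8/17) × (13/17) ≈ 0.00513172
Highest score → politics.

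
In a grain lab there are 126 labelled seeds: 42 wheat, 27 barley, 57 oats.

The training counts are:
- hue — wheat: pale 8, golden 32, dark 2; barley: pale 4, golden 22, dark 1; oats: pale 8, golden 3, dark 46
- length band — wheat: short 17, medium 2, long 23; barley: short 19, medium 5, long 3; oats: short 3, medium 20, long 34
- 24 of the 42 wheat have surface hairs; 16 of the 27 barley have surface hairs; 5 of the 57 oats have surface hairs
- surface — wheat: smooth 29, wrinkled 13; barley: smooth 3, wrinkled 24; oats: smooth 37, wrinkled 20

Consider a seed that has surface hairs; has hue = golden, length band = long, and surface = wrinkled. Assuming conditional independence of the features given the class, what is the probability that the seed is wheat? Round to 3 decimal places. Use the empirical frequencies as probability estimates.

0.698

wheat: (42/126) × (32/42) × (23/42) × (24/42) × (13/42) ≈ 0.0245988
barley: (27/126) × (22/27) × (3/27) × (16/27) × (24/27) ≈ 0.0102191
oats: (57/126) × (3/57) × (34/57) × (5/57) × (20/57) ≈ 0.000437124
P(wheat | x) = 0.0245988 / 0.035255024 ≈ 0.698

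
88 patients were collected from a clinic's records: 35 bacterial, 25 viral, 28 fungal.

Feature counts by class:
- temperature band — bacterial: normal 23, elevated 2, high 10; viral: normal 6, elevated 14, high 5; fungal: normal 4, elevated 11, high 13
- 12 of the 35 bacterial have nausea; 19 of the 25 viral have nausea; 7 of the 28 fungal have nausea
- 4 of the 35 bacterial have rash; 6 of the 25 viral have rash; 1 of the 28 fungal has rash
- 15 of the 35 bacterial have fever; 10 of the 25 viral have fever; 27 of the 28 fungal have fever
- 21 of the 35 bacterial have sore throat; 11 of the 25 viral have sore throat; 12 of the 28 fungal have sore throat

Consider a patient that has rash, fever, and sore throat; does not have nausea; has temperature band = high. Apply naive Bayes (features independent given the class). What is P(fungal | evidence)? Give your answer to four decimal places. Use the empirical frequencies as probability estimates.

bacterial: (35/88) × (10/35) × (23/35) × (4/35) × (15/35) × (21/35) ≈ 0.00219454
viral: (25/88) × (5/25) × (6/25) × (6/25) × (10/25) × (11/25) = 0.000576
fungal: (28/88) × (13/28) × (21/28) × (1/28) × (27/28) × (12/28) ≈ 0.00163528
P(fungal | x) = 0.00163528 / 0.00440582 ≈ 0.3712

0.3712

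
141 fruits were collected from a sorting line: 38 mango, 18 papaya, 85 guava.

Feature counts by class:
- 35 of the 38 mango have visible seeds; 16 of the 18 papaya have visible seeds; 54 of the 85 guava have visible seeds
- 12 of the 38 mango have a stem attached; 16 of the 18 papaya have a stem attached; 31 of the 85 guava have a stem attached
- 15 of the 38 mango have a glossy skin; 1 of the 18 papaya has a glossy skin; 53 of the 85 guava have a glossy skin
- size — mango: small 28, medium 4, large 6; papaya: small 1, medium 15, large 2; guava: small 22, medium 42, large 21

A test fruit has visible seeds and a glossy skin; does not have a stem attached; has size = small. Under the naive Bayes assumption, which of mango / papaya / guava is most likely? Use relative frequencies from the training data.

mango

mango: (38/141) × (35/38) × (26/38) × (15/38) × (28/38) ≈ 0.0493993
papaya: (18/141) × (16/18) × (2/18) × (1/18) × (1/18) ≈ 0.0000389147
guava: (85/141) × (54/85) × (54/85) × (53/85) × (22/85) ≈ 0.0392654
Highest score → mango.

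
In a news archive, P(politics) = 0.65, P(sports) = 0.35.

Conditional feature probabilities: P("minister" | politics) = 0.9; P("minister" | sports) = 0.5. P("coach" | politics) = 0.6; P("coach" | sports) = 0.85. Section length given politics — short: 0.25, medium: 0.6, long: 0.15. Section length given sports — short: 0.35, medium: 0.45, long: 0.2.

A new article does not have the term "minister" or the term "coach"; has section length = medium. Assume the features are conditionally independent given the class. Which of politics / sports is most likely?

politics

politics: 0.65 × (1−0.9) × (1−0.6) × 0.6 = 0.0156
sports: 0.35 × (1−0.5) × (1−0.85) × 0.45 = 0.0118125
Highest score → politics.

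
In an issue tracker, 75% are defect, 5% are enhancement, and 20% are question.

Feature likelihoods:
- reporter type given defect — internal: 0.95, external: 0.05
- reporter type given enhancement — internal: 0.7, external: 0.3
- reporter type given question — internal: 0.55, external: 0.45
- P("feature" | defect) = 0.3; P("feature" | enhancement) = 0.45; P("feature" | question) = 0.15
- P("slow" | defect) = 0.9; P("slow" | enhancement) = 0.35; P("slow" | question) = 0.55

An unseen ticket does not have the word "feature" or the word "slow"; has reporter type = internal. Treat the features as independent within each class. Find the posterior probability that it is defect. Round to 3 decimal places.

0.477

defect: 0.75 × 0.95 × (1−0.3) × (1−0.9) = 0.049875
enhancement: 0.05 × 0.7 × (1−0.45) × (1−0.35) = 0.0125125
question: 0.2 × 0.55 × (1−0.15) × (1−0.55) = 0.042075
P(defect | x) = 0.049875 / 0.1044625 ≈ 0.477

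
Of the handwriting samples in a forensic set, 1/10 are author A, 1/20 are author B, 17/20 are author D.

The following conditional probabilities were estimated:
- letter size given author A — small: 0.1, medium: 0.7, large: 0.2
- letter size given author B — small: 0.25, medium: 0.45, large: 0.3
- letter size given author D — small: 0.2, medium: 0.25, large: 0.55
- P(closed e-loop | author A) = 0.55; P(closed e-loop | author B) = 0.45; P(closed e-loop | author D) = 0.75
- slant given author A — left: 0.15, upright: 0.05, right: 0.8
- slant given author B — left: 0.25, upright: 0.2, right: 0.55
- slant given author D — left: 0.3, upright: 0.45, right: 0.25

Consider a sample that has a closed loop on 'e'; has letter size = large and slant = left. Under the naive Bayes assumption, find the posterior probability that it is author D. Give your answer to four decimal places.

author A: 0.1 × 0.2 × 0.55 × 0.15 = 0.00165
author B: 0.05 × 0.3 × 0.45 × 0.25 = 0.0016875
author D: 0.85 × 0.55 × 0.75 × 0.3 = 0.1051875
P(author D | x) = 0.1051875 / 0.108525 ≈ 0.9692

0.9692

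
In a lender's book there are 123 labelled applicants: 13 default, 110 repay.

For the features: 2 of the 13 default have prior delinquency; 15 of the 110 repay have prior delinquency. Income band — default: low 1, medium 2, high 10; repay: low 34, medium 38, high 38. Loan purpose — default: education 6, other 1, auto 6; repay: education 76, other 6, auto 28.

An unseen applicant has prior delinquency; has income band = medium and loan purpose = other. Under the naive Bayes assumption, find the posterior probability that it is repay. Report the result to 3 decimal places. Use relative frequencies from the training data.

default: (13/123) × (2/13) × (2/13) × (1/13) ≈ 0.000192428
repay: (110/123) × (15/110) × (38/110) × (6/110) ≈ 0.00229792
P(repay | x) = 0.00229792 / 0.002490348 ≈ 0.923

0.923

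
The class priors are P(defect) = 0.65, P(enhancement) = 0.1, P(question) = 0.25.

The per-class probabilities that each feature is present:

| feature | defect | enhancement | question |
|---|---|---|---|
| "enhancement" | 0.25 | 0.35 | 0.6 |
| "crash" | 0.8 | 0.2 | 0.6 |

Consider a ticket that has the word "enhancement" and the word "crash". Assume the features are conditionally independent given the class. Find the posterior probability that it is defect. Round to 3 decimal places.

defect: 0.65 × 0.25 × 0.8 = 0.13
enhancement: 0.1 × 0.35 × 0.2 = 0.007
question: 0.25 × 0.6 × 0.6 = 0.09
P(defect | x) = 0.13 / 0.227 ≈ 0.573

0.573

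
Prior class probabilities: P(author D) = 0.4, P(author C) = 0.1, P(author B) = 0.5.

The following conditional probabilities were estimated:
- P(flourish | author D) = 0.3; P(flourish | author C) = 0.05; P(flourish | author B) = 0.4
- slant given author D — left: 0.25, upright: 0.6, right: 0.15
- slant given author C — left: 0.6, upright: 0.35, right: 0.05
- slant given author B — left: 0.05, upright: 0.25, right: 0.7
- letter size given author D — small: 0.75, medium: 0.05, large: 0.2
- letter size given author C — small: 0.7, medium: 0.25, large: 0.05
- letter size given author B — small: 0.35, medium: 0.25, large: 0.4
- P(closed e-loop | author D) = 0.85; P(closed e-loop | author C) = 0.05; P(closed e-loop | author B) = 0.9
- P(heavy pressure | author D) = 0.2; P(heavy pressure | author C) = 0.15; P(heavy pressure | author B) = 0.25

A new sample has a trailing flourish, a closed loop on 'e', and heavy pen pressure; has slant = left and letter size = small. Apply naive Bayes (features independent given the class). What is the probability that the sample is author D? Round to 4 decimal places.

0.8264

author D: 0.4 × 0.3 × 0.25 × 0.75 × 0.85 × 0.2 = 0.003825
author C: 0.1 × 0.05 × 0.6 × 0.7 × 0.05 × 0.15 = 0.00001575
author B: 0.5 × 0.4 × 0.05 × 0.35 × 0.9 × 0.25 = 0.0007875
P(author D | x) = 0.003825 / 0.00462825 ≈ 0.8264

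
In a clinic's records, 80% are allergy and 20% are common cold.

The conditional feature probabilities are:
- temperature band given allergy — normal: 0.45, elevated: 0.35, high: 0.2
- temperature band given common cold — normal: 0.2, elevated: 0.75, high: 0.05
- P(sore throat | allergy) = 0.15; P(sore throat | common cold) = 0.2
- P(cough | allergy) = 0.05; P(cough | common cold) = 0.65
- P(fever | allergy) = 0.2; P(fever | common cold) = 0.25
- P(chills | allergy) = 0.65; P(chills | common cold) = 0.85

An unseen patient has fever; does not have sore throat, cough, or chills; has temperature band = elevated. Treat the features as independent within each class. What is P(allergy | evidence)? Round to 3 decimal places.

allergy: 0.8 × 0.35 × (1−0.15) × (1−0.05) × 0.2 × (1−0.65) = 0.015827
common cold: 0.2 × 0.75 × (1−0.2) × (1−0.65) × 0.25 × (1−0.85) = 0.001575
P(allergy | x) = 0.015827 / 0.017402 ≈ 0.909

0.909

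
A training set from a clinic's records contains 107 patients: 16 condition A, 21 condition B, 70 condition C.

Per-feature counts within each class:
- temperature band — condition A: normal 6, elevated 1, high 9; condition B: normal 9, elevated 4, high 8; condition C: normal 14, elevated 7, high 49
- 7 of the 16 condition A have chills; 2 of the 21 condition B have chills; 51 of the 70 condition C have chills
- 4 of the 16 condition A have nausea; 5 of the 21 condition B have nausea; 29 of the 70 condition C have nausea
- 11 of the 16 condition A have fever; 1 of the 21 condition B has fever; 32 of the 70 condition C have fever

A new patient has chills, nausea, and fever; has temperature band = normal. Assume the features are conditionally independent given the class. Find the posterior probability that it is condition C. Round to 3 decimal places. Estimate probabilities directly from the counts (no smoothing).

condition A: (16/107) × (6/16) × (7/16) × (4/16) × (11/16) ≈ 0.00421656
condition B: (21/107) × (9/21) × (2/21) × (5/21) × (1/21) ≈ 0.000090824
condition C: (70/107) × (14/70) × (51/70) × (29/70) × (32/70) ≈ 0.0180538
P(condition C | x) = 0.0180538 / 0.022361184 ≈ 0.807

0.807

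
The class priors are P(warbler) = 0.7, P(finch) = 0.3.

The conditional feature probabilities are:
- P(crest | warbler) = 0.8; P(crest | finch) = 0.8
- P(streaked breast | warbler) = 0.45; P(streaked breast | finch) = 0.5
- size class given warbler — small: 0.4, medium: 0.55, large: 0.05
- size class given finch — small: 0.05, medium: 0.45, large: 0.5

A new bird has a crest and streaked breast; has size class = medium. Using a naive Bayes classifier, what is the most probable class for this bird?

warbler: 0.7 × 0.8 × 0.45 × 0.55 = 0.1386
finch: 0.3 × 0.8 × 0.5 × 0.45 = 0.054
Highest score → warbler.

warbler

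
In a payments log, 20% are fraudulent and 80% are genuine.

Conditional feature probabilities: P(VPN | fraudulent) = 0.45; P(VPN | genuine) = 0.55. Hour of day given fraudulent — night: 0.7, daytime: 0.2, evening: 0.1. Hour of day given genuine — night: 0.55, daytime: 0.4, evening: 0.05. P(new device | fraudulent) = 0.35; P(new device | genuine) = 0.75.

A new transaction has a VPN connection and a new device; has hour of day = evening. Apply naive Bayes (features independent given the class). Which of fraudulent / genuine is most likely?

genuine

fraudulent: 0.2 × 0.45 × 0.1 × 0.35 = 0.00315
genuine: 0.8 × 0.55 × 0.05 × 0.75 = 0.0165
Highest score → genuine.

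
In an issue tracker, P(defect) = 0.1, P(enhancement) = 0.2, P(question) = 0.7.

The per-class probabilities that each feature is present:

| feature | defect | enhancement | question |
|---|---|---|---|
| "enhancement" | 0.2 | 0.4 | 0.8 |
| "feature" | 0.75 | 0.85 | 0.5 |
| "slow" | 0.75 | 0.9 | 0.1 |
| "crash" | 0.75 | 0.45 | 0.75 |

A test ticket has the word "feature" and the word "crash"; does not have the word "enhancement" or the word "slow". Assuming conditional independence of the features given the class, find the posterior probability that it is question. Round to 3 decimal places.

0.749

defect: 0.1 × (1−0.2) × 0.75 × (1−0.75) × 0.75 = 0.01125
enhancement: 0.2 × (1−0.4) × 0.85 × (1−0.9) × 0.45 = 0.00459
question: 0.7 × (1−0.8) × 0.5 × (1−0.1) × 0.75 = 0.04725
P(question | x) = 0.04725 / 0.06309 ≈ 0.749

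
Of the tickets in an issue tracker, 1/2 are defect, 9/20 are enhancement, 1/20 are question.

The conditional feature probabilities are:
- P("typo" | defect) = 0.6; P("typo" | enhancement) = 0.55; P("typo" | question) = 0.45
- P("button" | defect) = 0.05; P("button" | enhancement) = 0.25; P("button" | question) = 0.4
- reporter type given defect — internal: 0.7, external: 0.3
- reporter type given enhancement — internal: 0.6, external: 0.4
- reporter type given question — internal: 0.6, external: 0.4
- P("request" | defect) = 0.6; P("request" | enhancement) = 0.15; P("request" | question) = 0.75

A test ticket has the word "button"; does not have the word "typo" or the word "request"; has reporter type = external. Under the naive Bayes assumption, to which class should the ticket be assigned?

defect: 0.5 × (1−0.6) × 0.05 × 0.3 × (1−0.6) = 0.0012
enhancement: 0.45 × (1−0.55) × 0.25 × 0.4 × (1−0.15) = 0.0172125
question: 0.05 × (1−0.45) × 0.4 × 0.4 × (1−0.75) = 0.0011
Highest score → enhancement.

enhancement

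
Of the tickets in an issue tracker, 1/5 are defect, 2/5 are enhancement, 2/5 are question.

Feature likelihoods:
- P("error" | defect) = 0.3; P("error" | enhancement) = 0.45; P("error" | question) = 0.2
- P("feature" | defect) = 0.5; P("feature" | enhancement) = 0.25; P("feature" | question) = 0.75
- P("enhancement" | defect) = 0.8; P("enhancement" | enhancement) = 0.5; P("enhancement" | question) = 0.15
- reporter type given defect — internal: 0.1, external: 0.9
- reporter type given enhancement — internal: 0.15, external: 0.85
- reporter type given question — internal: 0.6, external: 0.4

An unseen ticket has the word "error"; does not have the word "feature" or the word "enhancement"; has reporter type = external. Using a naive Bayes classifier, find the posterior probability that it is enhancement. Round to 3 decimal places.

defect: 0.2 × 0.3 × (1−0.5) × (1−0.8) × 0.9 = 0.0054
enhancement: 0.4 × 0.45 × (1−0.25) × (1−0.5) × 0.85 = 0.057375
question: 0.4 × 0.2 × (1−0.75) × (1−0.15) × 0.4 = 0.0068
P(enhancement | x) = 0.057375 / 0.069575 ≈ 0.825

0.825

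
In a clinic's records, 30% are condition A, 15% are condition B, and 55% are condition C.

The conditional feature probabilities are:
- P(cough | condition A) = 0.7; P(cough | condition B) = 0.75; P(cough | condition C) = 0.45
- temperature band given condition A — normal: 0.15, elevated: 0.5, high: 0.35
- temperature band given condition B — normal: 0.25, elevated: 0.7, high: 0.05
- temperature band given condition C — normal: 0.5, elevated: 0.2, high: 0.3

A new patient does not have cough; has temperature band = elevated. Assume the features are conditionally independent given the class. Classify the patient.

condition C

condition A: 0.3 × (1−0.7) × 0.5 = 0.045
condition B: 0.15 × (1−0.75) × 0.7 = 0.02625
condition C: 0.55 × (1−0.45) × 0.2 = 0.0605
Highest score → condition C.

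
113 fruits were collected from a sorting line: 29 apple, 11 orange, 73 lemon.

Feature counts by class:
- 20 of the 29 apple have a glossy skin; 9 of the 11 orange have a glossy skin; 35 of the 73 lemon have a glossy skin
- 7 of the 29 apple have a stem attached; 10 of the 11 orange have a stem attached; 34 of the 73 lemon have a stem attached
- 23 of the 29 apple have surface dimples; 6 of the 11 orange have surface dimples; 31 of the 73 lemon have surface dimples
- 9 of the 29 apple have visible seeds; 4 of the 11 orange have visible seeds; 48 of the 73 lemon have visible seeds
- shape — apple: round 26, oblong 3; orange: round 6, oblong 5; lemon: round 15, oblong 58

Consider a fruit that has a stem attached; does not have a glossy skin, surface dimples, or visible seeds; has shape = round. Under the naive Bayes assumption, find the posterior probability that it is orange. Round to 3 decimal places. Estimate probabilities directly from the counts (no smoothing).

apple: (29/113) × (9/29) × (7/29) × (6/29) × (20/29) × (26/29) ≈ 0.00245937
orange: (11/113) × (2/11) × (10/11) × (5/11) × (7/11) × (6/11) ≈ 0.00253863
lemon: (73/113) × (38/73) × (34/73) × (42/73) × (25/73) × (15/73) ≈ 0.00634123
P(orange | x) = 0.00253863 / 0.01133923 ≈ 0.224

0.224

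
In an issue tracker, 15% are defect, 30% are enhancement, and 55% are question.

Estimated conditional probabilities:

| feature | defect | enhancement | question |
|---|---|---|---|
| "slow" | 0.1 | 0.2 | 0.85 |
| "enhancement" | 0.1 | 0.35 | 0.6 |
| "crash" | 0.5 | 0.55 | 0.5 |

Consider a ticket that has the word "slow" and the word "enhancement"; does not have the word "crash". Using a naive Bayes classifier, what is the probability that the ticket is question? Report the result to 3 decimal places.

0.932

defect: 0.15 × 0.1 × 0.1 × (1−0.5) = 0.00075
enhancement: 0.3 × 0.2 × 0.35 × (1−0.55) = 0.00945
question: 0.55 × 0.85 × 0.6 × (1−0.5) = 0.14025
P(question | x) = 0.14025 / 0.15045 ≈ 0.932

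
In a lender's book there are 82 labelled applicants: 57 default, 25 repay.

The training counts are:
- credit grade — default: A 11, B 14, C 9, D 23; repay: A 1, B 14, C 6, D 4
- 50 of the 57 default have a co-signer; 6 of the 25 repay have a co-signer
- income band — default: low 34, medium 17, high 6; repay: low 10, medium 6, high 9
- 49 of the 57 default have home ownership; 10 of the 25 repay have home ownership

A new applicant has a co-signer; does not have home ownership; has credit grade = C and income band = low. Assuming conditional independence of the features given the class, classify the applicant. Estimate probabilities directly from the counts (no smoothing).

default: (57/82) × (9/57) × (50/57) × (34/57) × (8/57) ≈ 0.00806015
repay: (25/82) × (6/25) × (6/25) × (10/25) × (15/25) ≈ 0.00421463
Highest score → default.

default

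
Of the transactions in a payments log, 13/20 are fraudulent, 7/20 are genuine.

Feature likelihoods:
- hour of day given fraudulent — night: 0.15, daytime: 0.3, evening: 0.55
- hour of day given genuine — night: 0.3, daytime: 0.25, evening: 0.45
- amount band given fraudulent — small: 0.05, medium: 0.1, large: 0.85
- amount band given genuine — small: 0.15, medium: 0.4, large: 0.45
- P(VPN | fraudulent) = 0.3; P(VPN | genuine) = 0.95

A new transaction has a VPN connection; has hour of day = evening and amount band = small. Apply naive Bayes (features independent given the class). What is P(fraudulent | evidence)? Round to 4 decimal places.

0.1929

fraudulent: 0.65 × 0.55 × 0.05 × 0.3 = 0.0053625
genuine: 0.35 × 0.45 × 0.15 × 0.95 = 0.02244375
P(fraudulent | x) = 0.0053625 / 0.02780625 ≈ 0.1929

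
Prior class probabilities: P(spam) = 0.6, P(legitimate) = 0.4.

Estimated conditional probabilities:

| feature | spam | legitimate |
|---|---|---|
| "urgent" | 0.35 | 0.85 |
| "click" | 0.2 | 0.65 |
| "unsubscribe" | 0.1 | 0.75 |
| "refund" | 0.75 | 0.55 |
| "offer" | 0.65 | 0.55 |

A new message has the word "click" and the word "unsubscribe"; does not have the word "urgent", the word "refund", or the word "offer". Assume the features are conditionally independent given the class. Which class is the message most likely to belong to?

legitimate

spam: 0.6 × (1−0.35) × 0.2 × 0.1 × (1−0.75) × (1−0.65) = 0.0006825
legitimate: 0.4 × (1−0.85) × 0.65 × 0.75 × (1−0.55) × (1−0.55) = 0.005923125
Highest score → legitimate.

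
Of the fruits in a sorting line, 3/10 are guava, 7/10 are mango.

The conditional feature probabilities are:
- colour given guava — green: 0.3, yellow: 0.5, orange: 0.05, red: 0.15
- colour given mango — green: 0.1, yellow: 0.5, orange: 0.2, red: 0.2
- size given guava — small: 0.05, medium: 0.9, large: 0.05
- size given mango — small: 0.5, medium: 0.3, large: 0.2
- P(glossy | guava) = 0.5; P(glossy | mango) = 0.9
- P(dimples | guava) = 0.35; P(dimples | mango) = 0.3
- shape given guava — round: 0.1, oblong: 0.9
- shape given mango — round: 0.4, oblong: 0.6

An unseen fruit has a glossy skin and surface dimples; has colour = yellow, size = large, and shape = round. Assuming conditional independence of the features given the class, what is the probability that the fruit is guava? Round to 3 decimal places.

0.017

guava: 0.3 × 0.5 × 0.05 × 0.5 × 0.35 × 0.1 = 0.00013125
mango: 0.7 × 0.5 × 0.2 × 0.9 × 0.3 × 0.4 = 0.00756
P(guava | x) = 0.00013125 / 0.00769125 ≈ 0.017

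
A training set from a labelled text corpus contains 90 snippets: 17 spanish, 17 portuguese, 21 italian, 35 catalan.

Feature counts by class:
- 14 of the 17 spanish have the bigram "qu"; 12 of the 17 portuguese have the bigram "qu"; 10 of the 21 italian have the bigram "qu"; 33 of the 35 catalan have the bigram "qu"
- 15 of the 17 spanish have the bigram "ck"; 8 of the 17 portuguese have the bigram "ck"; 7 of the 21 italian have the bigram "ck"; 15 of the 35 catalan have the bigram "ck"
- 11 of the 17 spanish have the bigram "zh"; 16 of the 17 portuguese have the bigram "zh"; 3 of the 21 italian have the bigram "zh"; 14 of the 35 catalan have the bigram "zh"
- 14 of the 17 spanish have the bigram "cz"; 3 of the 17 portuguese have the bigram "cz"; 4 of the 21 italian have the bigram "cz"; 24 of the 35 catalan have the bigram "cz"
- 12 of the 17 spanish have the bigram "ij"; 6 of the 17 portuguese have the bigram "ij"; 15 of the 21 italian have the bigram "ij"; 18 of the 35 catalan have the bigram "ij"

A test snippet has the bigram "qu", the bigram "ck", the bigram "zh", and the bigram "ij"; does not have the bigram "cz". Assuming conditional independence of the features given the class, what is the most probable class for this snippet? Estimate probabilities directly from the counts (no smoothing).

spanish: (17/90) × (14/17) × (15/17) × (11/17) × (3/17) × (12/17) ≈ 0.0110631
portuguese: (17/90) × (12/17) × (8/17) × (16/17) × (14/17) × (6/17) ≈ 0.0171645
italian: (21/90) × (10/21) × (7/21) × (3/21) × (17/21) × (15/21) ≈ 0.00305942
catalan: (35/90) × (33/35) × (15/35) × (14/35) × (11/35) × (18/35) ≈ 0.0101598
Highest score → portuguese.

portuguese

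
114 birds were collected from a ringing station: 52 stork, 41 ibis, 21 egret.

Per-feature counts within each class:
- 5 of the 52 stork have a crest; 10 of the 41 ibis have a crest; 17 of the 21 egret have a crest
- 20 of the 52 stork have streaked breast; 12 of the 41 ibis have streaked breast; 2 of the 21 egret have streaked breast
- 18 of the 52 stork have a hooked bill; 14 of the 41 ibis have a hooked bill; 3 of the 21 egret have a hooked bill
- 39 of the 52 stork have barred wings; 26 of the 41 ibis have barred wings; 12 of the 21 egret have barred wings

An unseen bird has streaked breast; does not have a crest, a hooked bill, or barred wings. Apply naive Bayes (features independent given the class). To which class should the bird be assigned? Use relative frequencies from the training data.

stork: (52/114) × (47/52) × (20/52) × (34/52) × (13/52) ≈ 0.02592
ibis: (41/114) × (31/41) × (12/41) × (27/41) × (15/41) ≈ 0.0191753
egret: (21/114) × (4/21) × (2/21) × (18/21) × (9/21) ≈ 0.00122756
Highest score → stork.

stork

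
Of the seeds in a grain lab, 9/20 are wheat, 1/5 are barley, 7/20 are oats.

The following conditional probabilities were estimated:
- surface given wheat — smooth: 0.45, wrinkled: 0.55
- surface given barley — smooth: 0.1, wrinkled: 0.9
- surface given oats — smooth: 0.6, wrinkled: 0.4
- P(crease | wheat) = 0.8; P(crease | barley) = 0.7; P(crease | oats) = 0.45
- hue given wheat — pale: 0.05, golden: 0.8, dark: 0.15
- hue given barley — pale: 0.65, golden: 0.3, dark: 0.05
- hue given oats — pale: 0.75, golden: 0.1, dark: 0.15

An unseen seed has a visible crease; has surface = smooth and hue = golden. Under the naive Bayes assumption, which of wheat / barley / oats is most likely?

wheat

wheat: 0.45 × 0.45 × 0.8 × 0.8 = 0.1296
barley: 0.2 × 0.1 × 0.7 × 0.3 = 0.0042
oats: 0.35 × 0.6 × 0.45 × 0.1 = 0.00945
Highest score → wheat.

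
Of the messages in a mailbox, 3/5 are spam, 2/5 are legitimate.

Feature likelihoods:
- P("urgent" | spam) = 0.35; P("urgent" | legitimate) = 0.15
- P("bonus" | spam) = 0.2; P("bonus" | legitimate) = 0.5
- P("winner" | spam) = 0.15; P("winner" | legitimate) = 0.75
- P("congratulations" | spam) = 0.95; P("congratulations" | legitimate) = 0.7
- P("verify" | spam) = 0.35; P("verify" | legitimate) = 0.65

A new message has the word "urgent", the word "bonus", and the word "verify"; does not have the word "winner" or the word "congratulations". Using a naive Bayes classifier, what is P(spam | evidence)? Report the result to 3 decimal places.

spam: 0.6 × 0.35 × 0.2 × (1−0.15) × (1−0.95) × 0.35 = 0.00062475
legitimate: 0.4 × 0.15 × 0.5 × (1−0.75) × (1−0.7) × 0.65 = 0.0014625
P(spam | x) = 0.00062475 / 0.00208725 ≈ 0.299

0.299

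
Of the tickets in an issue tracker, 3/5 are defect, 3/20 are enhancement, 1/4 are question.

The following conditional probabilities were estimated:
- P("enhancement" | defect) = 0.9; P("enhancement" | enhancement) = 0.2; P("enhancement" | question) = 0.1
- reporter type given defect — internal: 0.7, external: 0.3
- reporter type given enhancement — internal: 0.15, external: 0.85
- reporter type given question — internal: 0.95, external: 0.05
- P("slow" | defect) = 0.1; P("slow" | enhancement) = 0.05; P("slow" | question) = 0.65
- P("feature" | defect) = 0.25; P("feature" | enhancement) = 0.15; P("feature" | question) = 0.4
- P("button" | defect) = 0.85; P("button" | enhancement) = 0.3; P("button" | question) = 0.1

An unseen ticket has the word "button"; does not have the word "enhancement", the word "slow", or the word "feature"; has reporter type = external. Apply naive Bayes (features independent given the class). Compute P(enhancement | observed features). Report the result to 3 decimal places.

defect: 0.6 × (1−0.9) × 0.3 × (1−0.1) × (1−0.25) × 0.85 = 0.0103275
enhancement: 0.15 × (1−0.2) × 0.85 × (1−0.05) × (1−0.15) × 0.3 = 0.0247095
question: 0.25 × (1−0.1) × 0.05 × (1−0.65) × (1−0.4) × 0.1 = 0.00023625
P(enhancement | x) = 0.0247095 / 0.03527325 ≈ 0.701

0.701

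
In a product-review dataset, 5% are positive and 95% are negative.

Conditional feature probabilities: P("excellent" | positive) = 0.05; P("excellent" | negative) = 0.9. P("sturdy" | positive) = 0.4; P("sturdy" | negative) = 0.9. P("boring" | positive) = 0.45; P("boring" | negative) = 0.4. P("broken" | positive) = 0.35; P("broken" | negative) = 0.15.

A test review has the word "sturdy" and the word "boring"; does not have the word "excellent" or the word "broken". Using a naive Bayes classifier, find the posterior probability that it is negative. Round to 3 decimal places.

0.840

positive: 0.05 × (1−0.05) × 0.4 × 0.45 × (1−0.35) = 0.0055575
negative: 0.95 × (1−0.9) × 0.9 × 0.4 × (1−0.15) = 0.02907
P(negative | x) = 0.02907 / 0.0346275 ≈ 0.840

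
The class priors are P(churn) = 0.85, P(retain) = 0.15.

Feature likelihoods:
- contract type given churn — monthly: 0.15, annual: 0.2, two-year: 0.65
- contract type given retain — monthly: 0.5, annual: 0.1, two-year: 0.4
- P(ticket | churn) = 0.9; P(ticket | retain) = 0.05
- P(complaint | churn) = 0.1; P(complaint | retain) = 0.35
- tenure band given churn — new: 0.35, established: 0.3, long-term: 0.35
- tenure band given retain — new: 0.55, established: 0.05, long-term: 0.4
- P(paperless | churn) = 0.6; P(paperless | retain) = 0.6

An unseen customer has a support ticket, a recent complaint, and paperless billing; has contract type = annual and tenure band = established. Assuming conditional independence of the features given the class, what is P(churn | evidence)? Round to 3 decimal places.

0.997

churn: 0.85 × 0.2 × 0.9 × 0.1 × 0.3 × 0.6 = 0.002754
retain: 0.15 × 0.1 × 0.05 × 0.35 × 0.05 × 0.6 = 0.000007875
P(churn | x) = 0.002754 / 0.002761875 ≈ 0.997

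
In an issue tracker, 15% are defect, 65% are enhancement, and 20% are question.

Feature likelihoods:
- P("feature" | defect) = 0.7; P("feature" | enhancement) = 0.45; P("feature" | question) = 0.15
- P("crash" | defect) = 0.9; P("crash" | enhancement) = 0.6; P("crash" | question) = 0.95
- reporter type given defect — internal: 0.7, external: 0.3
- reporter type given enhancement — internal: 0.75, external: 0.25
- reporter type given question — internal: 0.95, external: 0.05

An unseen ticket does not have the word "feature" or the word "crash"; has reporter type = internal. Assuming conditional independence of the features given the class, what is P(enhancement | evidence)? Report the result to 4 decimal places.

defect: 0.15 × (1−0.7) × (1−0.9) × 0.7 = 0.00315
enhancement: 0.65 × (1−0.45) × (1−0.6) × 0.75 = 0.10725
question: 0.2 × (1−0.15) × (1−0.95) × 0.95 = 0.008075
P(enhancement | x) = 0.10725 / 0.118475 ≈ 0.9053

0.9053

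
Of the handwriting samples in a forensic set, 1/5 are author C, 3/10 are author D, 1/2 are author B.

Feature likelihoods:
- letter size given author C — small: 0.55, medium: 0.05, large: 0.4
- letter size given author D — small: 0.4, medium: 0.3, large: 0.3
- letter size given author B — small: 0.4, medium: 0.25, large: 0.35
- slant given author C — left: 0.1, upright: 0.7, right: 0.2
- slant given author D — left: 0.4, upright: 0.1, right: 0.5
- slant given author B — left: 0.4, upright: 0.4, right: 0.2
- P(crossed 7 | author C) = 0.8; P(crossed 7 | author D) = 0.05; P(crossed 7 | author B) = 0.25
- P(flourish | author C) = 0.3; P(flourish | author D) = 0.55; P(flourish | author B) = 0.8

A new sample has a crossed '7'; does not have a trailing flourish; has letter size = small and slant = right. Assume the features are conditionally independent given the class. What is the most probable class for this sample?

author C

author C: 0.2 × 0.55 × 0.2 × 0.8 × (1−0.3) = 0.01232
author D: 0.3 × 0.4 × 0.5 × 0.05 × (1−0.55) = 0.00135
author B: 0.5 × 0.4 × 0.2 × 0.25 × (1−0.8) = 0.002
Highest score → author C.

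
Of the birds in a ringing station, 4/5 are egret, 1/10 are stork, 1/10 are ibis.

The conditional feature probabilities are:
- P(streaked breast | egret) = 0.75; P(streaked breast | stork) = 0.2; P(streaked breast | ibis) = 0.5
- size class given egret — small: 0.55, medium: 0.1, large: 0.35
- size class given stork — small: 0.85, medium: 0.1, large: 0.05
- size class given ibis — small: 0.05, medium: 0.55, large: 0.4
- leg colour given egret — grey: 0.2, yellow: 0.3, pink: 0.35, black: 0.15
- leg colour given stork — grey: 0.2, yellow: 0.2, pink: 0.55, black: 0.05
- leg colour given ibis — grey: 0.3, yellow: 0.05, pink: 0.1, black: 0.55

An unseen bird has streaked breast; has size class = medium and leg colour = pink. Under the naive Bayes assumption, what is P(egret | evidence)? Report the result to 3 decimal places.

egret: 0.8 × 0.75 × 0.1 × 0.35 = 0.021
stork: 0.1 × 0.2 × 0.1 × 0.55 = 0.0011
ibis: 0.1 × 0.5 × 0.55 × 0.1 = 0.00275
P(egret | x) = 0.021 / 0.02485 ≈ 0.845

0.845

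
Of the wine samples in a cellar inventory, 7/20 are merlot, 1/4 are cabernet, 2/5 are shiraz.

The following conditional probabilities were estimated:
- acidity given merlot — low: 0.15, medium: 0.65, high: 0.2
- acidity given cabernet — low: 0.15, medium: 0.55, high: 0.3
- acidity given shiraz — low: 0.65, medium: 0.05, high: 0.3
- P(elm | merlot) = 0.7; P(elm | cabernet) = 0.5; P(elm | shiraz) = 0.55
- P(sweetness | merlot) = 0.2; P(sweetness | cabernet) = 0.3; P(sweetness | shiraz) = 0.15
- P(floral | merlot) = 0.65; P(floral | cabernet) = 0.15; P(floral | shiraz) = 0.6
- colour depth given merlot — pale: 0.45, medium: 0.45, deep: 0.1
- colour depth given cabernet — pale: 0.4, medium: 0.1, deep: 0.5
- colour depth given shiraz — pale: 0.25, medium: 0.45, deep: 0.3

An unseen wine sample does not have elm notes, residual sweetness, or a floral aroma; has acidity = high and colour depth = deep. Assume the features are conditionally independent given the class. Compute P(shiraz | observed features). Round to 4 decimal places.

0.3193

merlot: 0.35 × 0.2 × (1−0.7) × (1−0.2) × (1−0.65) × 0.1 = 0.000588
cabernet: 0.25 × 0.3 × (1−0.5) × (1−0.3) × (1−0.15) × 0.5 = 0.01115625
shiraz: 0.4 × 0.3 × (1−0.55) × (1−0.15) × (1−0.6) × 0.3 = 0.005508
P(shiraz | x) = 0.005508 / 0.01725225 ≈ 0.3193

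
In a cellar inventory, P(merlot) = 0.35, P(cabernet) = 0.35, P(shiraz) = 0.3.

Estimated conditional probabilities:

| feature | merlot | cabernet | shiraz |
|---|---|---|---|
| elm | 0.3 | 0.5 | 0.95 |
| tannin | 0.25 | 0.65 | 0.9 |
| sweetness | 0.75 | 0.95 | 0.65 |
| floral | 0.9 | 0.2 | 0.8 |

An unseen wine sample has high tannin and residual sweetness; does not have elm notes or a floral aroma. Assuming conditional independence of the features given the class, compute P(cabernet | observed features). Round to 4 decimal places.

0.9316

merlot: 0.35 × (1−0.3) × 0.25 × 0.75 × (1−0.9) = 0.00459375
cabernet: 0.35 × (1−0.5) × 0.65 × 0.95 × (1−0.2) = 0.08645
shiraz: 0.3 × (1−0.95) × 0.9 × 0.65 × (1−0.8) = 0.001755
P(cabernet | x) = 0.08645 / 0.09279875 ≈ 0.9316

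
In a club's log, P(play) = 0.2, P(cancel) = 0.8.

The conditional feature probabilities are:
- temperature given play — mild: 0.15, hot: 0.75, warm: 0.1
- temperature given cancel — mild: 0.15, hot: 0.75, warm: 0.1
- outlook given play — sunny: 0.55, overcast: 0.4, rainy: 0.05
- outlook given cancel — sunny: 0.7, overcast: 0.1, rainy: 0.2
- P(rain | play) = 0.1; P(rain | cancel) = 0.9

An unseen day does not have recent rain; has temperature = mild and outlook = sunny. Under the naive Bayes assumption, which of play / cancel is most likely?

play

play: 0.2 × 0.15 × 0.55 × (1−0.1) = 0.01485
cancel: 0.8 × 0.15 × 0.7 × (1−0.9) = 0.0084
Highest score → play.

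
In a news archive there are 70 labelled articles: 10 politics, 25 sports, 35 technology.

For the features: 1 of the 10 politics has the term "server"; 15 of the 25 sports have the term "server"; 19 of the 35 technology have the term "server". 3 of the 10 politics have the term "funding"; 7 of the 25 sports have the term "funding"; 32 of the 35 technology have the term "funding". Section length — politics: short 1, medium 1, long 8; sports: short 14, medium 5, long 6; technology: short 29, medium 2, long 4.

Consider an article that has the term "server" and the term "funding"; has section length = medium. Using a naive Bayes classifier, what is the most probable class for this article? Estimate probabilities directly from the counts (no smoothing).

technology

politics: (10/70) × (1/10) × (3/10) × (1/10) ≈ 0.000428571
sports: (25/70) × (15/25) × (7/25) × (5/25) = 0.012
technology: (35/70) × (19/35) × (32/35) × (2/35) ≈ 0.0141808
Highest score → technology.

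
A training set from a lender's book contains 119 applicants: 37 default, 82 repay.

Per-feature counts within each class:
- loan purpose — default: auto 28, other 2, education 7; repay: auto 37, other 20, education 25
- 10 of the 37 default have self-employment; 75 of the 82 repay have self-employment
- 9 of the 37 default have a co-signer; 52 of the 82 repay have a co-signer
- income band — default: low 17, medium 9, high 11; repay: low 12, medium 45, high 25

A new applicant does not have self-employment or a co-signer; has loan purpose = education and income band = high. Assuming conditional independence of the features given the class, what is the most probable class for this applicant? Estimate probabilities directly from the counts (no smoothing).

default

default: (37/119) × (7/37) × (27/37) × (28/37) × (11/37) ≈ 0.0096574
repay: (82/119) × (25/82) × (7/82) × (30/82) × (25/82) ≈ 0.00200037
Highest score → default.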